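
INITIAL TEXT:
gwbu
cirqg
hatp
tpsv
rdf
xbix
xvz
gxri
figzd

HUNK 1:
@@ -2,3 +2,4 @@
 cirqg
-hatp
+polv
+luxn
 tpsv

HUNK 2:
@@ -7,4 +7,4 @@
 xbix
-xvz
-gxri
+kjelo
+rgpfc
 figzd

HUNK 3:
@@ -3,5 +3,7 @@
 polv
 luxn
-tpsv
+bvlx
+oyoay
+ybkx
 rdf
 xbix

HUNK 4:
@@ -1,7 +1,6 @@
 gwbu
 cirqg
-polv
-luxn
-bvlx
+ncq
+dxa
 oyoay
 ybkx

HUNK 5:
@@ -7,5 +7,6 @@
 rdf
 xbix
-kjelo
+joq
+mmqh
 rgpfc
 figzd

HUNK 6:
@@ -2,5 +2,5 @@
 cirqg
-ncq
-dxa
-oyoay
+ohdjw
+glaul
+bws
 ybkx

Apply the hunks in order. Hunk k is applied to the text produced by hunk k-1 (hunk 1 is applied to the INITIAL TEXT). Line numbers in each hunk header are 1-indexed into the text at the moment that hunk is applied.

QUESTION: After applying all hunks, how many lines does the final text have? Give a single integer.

Hunk 1: at line 2 remove [hatp] add [polv,luxn] -> 10 lines: gwbu cirqg polv luxn tpsv rdf xbix xvz gxri figzd
Hunk 2: at line 7 remove [xvz,gxri] add [kjelo,rgpfc] -> 10 lines: gwbu cirqg polv luxn tpsv rdf xbix kjelo rgpfc figzd
Hunk 3: at line 3 remove [tpsv] add [bvlx,oyoay,ybkx] -> 12 lines: gwbu cirqg polv luxn bvlx oyoay ybkx rdf xbix kjelo rgpfc figzd
Hunk 4: at line 1 remove [polv,luxn,bvlx] add [ncq,dxa] -> 11 lines: gwbu cirqg ncq dxa oyoay ybkx rdf xbix kjelo rgpfc figzd
Hunk 5: at line 7 remove [kjelo] add [joq,mmqh] -> 12 lines: gwbu cirqg ncq dxa oyoay ybkx rdf xbix joq mmqh rgpfc figzd
Hunk 6: at line 2 remove [ncq,dxa,oyoay] add [ohdjw,glaul,bws] -> 12 lines: gwbu cirqg ohdjw glaul bws ybkx rdf xbix joq mmqh rgpfc figzd
Final line count: 12

Answer: 12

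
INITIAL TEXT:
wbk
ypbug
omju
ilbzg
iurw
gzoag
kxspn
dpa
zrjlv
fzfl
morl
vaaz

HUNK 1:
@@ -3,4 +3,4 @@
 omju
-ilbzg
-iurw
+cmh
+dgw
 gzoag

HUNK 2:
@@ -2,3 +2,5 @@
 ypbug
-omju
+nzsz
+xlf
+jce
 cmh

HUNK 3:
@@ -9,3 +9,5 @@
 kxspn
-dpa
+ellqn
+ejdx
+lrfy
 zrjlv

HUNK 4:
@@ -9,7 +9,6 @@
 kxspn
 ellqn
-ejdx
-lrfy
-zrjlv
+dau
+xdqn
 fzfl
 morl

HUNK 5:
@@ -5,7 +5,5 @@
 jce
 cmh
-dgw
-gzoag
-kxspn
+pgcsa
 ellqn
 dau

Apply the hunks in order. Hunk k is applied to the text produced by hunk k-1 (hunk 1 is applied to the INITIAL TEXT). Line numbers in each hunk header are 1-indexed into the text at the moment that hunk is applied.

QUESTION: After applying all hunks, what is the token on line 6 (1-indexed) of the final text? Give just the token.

Hunk 1: at line 3 remove [ilbzg,iurw] add [cmh,dgw] -> 12 lines: wbk ypbug omju cmh dgw gzoag kxspn dpa zrjlv fzfl morl vaaz
Hunk 2: at line 2 remove [omju] add [nzsz,xlf,jce] -> 14 lines: wbk ypbug nzsz xlf jce cmh dgw gzoag kxspn dpa zrjlv fzfl morl vaaz
Hunk 3: at line 9 remove [dpa] add [ellqn,ejdx,lrfy] -> 16 lines: wbk ypbug nzsz xlf jce cmh dgw gzoag kxspn ellqn ejdx lrfy zrjlv fzfl morl vaaz
Hunk 4: at line 9 remove [ejdx,lrfy,zrjlv] add [dau,xdqn] -> 15 lines: wbk ypbug nzsz xlf jce cmh dgw gzoag kxspn ellqn dau xdqn fzfl morl vaaz
Hunk 5: at line 5 remove [dgw,gzoag,kxspn] add [pgcsa] -> 13 lines: wbk ypbug nzsz xlf jce cmh pgcsa ellqn dau xdqn fzfl morl vaaz
Final line 6: cmh

Answer: cmh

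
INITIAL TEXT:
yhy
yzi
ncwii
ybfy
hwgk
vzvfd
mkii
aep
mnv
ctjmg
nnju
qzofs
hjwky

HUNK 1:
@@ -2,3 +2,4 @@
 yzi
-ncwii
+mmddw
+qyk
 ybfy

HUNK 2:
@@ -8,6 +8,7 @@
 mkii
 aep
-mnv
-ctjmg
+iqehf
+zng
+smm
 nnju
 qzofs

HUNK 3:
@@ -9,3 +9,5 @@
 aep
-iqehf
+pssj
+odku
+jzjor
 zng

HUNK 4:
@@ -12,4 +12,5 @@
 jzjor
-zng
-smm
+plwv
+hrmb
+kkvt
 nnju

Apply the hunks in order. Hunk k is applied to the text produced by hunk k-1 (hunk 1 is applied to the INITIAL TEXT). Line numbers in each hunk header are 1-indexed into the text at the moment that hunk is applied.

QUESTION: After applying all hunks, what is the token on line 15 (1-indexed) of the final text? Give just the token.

Hunk 1: at line 2 remove [ncwii] add [mmddw,qyk] -> 14 lines: yhy yzi mmddw qyk ybfy hwgk vzvfd mkii aep mnv ctjmg nnju qzofs hjwky
Hunk 2: at line 8 remove [mnv,ctjmg] add [iqehf,zng,smm] -> 15 lines: yhy yzi mmddw qyk ybfy hwgk vzvfd mkii aep iqehf zng smm nnju qzofs hjwky
Hunk 3: at line 9 remove [iqehf] add [pssj,odku,jzjor] -> 17 lines: yhy yzi mmddw qyk ybfy hwgk vzvfd mkii aep pssj odku jzjor zng smm nnju qzofs hjwky
Hunk 4: at line 12 remove [zng,smm] add [plwv,hrmb,kkvt] -> 18 lines: yhy yzi mmddw qyk ybfy hwgk vzvfd mkii aep pssj odku jzjor plwv hrmb kkvt nnju qzofs hjwky
Final line 15: kkvt

Answer: kkvt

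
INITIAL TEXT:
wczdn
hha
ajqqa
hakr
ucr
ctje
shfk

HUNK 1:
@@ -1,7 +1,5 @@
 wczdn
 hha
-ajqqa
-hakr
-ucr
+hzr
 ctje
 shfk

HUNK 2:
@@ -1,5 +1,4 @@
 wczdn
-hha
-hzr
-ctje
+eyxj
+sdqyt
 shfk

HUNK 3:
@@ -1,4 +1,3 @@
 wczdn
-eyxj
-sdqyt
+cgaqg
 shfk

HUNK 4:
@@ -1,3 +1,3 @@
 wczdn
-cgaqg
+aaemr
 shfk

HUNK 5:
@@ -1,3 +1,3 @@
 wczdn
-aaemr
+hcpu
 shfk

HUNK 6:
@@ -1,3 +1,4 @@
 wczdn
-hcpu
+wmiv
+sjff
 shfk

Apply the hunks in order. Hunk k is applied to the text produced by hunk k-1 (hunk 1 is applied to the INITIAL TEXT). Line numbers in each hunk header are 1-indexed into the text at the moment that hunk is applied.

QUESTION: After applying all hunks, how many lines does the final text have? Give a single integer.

Answer: 4

Derivation:
Hunk 1: at line 1 remove [ajqqa,hakr,ucr] add [hzr] -> 5 lines: wczdn hha hzr ctje shfk
Hunk 2: at line 1 remove [hha,hzr,ctje] add [eyxj,sdqyt] -> 4 lines: wczdn eyxj sdqyt shfk
Hunk 3: at line 1 remove [eyxj,sdqyt] add [cgaqg] -> 3 lines: wczdn cgaqg shfk
Hunk 4: at line 1 remove [cgaqg] add [aaemr] -> 3 lines: wczdn aaemr shfk
Hunk 5: at line 1 remove [aaemr] add [hcpu] -> 3 lines: wczdn hcpu shfk
Hunk 6: at line 1 remove [hcpu] add [wmiv,sjff] -> 4 lines: wczdn wmiv sjff shfk
Final line count: 4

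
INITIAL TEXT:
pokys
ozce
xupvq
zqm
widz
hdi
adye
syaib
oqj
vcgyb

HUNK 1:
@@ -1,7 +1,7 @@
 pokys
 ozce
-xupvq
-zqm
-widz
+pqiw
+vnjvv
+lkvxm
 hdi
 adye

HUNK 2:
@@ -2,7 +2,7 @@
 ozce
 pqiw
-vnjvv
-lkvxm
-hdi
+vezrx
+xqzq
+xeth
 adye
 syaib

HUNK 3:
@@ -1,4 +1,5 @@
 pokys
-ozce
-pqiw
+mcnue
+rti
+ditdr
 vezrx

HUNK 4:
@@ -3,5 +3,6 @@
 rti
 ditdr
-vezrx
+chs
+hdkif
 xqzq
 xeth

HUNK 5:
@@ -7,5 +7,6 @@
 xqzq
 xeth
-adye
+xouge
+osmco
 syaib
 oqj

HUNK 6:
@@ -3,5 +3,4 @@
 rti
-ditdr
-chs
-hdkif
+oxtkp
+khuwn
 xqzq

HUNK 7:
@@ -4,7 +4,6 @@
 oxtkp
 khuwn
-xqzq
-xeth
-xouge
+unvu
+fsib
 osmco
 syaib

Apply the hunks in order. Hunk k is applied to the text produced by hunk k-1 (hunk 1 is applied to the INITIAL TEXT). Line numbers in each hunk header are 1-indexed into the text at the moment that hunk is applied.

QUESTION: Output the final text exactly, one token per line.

Answer: pokys
mcnue
rti
oxtkp
khuwn
unvu
fsib
osmco
syaib
oqj
vcgyb

Derivation:
Hunk 1: at line 1 remove [xupvq,zqm,widz] add [pqiw,vnjvv,lkvxm] -> 10 lines: pokys ozce pqiw vnjvv lkvxm hdi adye syaib oqj vcgyb
Hunk 2: at line 2 remove [vnjvv,lkvxm,hdi] add [vezrx,xqzq,xeth] -> 10 lines: pokys ozce pqiw vezrx xqzq xeth adye syaib oqj vcgyb
Hunk 3: at line 1 remove [ozce,pqiw] add [mcnue,rti,ditdr] -> 11 lines: pokys mcnue rti ditdr vezrx xqzq xeth adye syaib oqj vcgyb
Hunk 4: at line 3 remove [vezrx] add [chs,hdkif] -> 12 lines: pokys mcnue rti ditdr chs hdkif xqzq xeth adye syaib oqj vcgyb
Hunk 5: at line 7 remove [adye] add [xouge,osmco] -> 13 lines: pokys mcnue rti ditdr chs hdkif xqzq xeth xouge osmco syaib oqj vcgyb
Hunk 6: at line 3 remove [ditdr,chs,hdkif] add [oxtkp,khuwn] -> 12 lines: pokys mcnue rti oxtkp khuwn xqzq xeth xouge osmco syaib oqj vcgyb
Hunk 7: at line 4 remove [xqzq,xeth,xouge] add [unvu,fsib] -> 11 lines: pokys mcnue rti oxtkp khuwn unvu fsib osmco syaib oqj vcgyb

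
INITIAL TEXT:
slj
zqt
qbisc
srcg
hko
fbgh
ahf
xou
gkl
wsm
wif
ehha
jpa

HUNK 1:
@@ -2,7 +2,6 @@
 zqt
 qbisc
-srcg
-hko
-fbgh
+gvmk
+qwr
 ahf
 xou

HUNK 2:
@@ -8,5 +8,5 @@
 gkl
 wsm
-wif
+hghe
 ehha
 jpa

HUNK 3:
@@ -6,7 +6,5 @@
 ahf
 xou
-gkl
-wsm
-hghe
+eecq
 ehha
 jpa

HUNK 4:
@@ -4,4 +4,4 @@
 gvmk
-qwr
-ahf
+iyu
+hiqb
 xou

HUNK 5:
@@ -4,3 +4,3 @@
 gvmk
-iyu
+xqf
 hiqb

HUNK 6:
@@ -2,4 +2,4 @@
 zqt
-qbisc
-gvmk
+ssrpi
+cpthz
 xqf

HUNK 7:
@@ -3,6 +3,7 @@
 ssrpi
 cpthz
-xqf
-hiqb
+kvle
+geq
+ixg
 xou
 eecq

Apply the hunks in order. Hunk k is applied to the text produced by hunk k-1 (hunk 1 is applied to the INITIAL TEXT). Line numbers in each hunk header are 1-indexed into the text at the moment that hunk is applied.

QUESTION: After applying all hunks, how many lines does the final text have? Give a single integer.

Answer: 11

Derivation:
Hunk 1: at line 2 remove [srcg,hko,fbgh] add [gvmk,qwr] -> 12 lines: slj zqt qbisc gvmk qwr ahf xou gkl wsm wif ehha jpa
Hunk 2: at line 8 remove [wif] add [hghe] -> 12 lines: slj zqt qbisc gvmk qwr ahf xou gkl wsm hghe ehha jpa
Hunk 3: at line 6 remove [gkl,wsm,hghe] add [eecq] -> 10 lines: slj zqt qbisc gvmk qwr ahf xou eecq ehha jpa
Hunk 4: at line 4 remove [qwr,ahf] add [iyu,hiqb] -> 10 lines: slj zqt qbisc gvmk iyu hiqb xou eecq ehha jpa
Hunk 5: at line 4 remove [iyu] add [xqf] -> 10 lines: slj zqt qbisc gvmk xqf hiqb xou eecq ehha jpa
Hunk 6: at line 2 remove [qbisc,gvmk] add [ssrpi,cpthz] -> 10 lines: slj zqt ssrpi cpthz xqf hiqb xou eecq ehha jpa
Hunk 7: at line 3 remove [xqf,hiqb] add [kvle,geq,ixg] -> 11 lines: slj zqt ssrpi cpthz kvle geq ixg xou eecq ehha jpa
Final line count: 11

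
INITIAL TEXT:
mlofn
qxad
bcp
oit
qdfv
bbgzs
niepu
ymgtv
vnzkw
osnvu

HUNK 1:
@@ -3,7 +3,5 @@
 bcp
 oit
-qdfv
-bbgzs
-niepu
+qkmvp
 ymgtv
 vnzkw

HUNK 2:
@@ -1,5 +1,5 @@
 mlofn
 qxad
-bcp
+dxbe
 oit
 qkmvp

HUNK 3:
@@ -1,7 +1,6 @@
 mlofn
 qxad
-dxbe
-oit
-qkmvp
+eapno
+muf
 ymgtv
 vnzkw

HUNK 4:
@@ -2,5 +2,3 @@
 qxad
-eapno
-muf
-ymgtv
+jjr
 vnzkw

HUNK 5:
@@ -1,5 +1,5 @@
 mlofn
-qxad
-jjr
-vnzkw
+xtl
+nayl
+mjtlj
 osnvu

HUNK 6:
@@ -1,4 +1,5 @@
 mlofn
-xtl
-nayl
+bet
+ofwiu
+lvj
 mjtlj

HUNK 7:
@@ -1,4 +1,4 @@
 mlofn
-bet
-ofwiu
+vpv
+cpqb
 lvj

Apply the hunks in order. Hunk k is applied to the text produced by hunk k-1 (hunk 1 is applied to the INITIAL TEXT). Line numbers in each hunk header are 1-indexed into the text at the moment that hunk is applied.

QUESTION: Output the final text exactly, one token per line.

Hunk 1: at line 3 remove [qdfv,bbgzs,niepu] add [qkmvp] -> 8 lines: mlofn qxad bcp oit qkmvp ymgtv vnzkw osnvu
Hunk 2: at line 1 remove [bcp] add [dxbe] -> 8 lines: mlofn qxad dxbe oit qkmvp ymgtv vnzkw osnvu
Hunk 3: at line 1 remove [dxbe,oit,qkmvp] add [eapno,muf] -> 7 lines: mlofn qxad eapno muf ymgtv vnzkw osnvu
Hunk 4: at line 2 remove [eapno,muf,ymgtv] add [jjr] -> 5 lines: mlofn qxad jjr vnzkw osnvu
Hunk 5: at line 1 remove [qxad,jjr,vnzkw] add [xtl,nayl,mjtlj] -> 5 lines: mlofn xtl nayl mjtlj osnvu
Hunk 6: at line 1 remove [xtl,nayl] add [bet,ofwiu,lvj] -> 6 lines: mlofn bet ofwiu lvj mjtlj osnvu
Hunk 7: at line 1 remove [bet,ofwiu] add [vpv,cpqb] -> 6 lines: mlofn vpv cpqb lvj mjtlj osnvu

Answer: mlofn
vpv
cpqb
lvj
mjtlj
osnvu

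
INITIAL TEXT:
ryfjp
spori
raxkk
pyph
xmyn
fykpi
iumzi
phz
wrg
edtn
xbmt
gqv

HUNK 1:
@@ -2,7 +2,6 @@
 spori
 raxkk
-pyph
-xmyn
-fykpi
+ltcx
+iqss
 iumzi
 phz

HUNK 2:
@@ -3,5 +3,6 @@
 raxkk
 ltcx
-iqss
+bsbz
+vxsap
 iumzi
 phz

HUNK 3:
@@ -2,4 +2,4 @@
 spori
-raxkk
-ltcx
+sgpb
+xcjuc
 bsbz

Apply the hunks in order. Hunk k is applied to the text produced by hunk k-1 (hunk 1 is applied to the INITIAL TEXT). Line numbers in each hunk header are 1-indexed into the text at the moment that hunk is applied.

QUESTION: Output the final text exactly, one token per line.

Hunk 1: at line 2 remove [pyph,xmyn,fykpi] add [ltcx,iqss] -> 11 lines: ryfjp spori raxkk ltcx iqss iumzi phz wrg edtn xbmt gqv
Hunk 2: at line 3 remove [iqss] add [bsbz,vxsap] -> 12 lines: ryfjp spori raxkk ltcx bsbz vxsap iumzi phz wrg edtn xbmt gqv
Hunk 3: at line 2 remove [raxkk,ltcx] add [sgpb,xcjuc] -> 12 lines: ryfjp spori sgpb xcjuc bsbz vxsap iumzi phz wrg edtn xbmt gqv

Answer: ryfjp
spori
sgpb
xcjuc
bsbz
vxsap
iumzi
phz
wrg
edtn
xbmt
gqv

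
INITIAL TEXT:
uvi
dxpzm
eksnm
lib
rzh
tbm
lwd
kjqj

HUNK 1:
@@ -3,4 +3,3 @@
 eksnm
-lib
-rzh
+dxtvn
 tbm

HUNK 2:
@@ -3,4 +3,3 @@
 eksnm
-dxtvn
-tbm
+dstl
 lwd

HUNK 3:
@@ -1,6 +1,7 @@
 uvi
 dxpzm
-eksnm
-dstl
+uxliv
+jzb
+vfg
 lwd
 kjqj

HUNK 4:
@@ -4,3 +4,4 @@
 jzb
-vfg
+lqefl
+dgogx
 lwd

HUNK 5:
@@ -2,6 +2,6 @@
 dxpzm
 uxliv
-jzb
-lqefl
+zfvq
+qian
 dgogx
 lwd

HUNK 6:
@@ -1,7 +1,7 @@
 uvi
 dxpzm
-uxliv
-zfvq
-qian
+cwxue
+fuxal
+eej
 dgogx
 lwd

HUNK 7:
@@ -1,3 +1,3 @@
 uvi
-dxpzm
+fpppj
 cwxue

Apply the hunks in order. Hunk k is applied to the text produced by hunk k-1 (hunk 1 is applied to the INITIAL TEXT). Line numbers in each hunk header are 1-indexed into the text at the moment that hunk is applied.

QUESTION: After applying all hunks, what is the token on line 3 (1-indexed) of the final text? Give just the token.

Answer: cwxue

Derivation:
Hunk 1: at line 3 remove [lib,rzh] add [dxtvn] -> 7 lines: uvi dxpzm eksnm dxtvn tbm lwd kjqj
Hunk 2: at line 3 remove [dxtvn,tbm] add [dstl] -> 6 lines: uvi dxpzm eksnm dstl lwd kjqj
Hunk 3: at line 1 remove [eksnm,dstl] add [uxliv,jzb,vfg] -> 7 lines: uvi dxpzm uxliv jzb vfg lwd kjqj
Hunk 4: at line 4 remove [vfg] add [lqefl,dgogx] -> 8 lines: uvi dxpzm uxliv jzb lqefl dgogx lwd kjqj
Hunk 5: at line 2 remove [jzb,lqefl] add [zfvq,qian] -> 8 lines: uvi dxpzm uxliv zfvq qian dgogx lwd kjqj
Hunk 6: at line 1 remove [uxliv,zfvq,qian] add [cwxue,fuxal,eej] -> 8 lines: uvi dxpzm cwxue fuxal eej dgogx lwd kjqj
Hunk 7: at line 1 remove [dxpzm] add [fpppj] -> 8 lines: uvi fpppj cwxue fuxal eej dgogx lwd kjqj
Final line 3: cwxue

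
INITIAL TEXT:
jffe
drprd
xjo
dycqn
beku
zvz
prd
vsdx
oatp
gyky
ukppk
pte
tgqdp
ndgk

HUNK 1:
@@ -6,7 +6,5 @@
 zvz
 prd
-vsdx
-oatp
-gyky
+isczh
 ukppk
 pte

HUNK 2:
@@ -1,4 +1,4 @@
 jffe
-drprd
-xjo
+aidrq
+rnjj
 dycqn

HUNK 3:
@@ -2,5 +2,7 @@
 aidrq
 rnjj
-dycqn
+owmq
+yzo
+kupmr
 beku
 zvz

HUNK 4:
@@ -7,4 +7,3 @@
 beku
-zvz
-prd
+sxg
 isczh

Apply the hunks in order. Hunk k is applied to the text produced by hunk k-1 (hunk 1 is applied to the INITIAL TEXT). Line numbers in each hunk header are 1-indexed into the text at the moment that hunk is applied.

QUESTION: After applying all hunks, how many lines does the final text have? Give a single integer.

Answer: 13

Derivation:
Hunk 1: at line 6 remove [vsdx,oatp,gyky] add [isczh] -> 12 lines: jffe drprd xjo dycqn beku zvz prd isczh ukppk pte tgqdp ndgk
Hunk 2: at line 1 remove [drprd,xjo] add [aidrq,rnjj] -> 12 lines: jffe aidrq rnjj dycqn beku zvz prd isczh ukppk pte tgqdp ndgk
Hunk 3: at line 2 remove [dycqn] add [owmq,yzo,kupmr] -> 14 lines: jffe aidrq rnjj owmq yzo kupmr beku zvz prd isczh ukppk pte tgqdp ndgk
Hunk 4: at line 7 remove [zvz,prd] add [sxg] -> 13 lines: jffe aidrq rnjj owmq yzo kupmr beku sxg isczh ukppk pte tgqdp ndgk
Final line count: 13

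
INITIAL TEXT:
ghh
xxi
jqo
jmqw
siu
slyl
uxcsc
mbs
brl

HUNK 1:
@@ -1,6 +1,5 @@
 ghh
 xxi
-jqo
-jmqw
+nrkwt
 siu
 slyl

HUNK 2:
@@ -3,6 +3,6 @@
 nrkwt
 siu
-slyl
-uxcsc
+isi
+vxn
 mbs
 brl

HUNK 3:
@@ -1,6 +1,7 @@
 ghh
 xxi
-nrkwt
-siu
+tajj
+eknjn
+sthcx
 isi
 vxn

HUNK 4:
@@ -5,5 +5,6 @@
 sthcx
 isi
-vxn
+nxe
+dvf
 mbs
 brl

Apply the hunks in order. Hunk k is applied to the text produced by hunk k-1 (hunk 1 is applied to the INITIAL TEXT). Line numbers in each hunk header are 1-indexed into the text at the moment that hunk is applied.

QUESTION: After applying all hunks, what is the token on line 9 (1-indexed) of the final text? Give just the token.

Answer: mbs

Derivation:
Hunk 1: at line 1 remove [jqo,jmqw] add [nrkwt] -> 8 lines: ghh xxi nrkwt siu slyl uxcsc mbs brl
Hunk 2: at line 3 remove [slyl,uxcsc] add [isi,vxn] -> 8 lines: ghh xxi nrkwt siu isi vxn mbs brl
Hunk 3: at line 1 remove [nrkwt,siu] add [tajj,eknjn,sthcx] -> 9 lines: ghh xxi tajj eknjn sthcx isi vxn mbs brl
Hunk 4: at line 5 remove [vxn] add [nxe,dvf] -> 10 lines: ghh xxi tajj eknjn sthcx isi nxe dvf mbs brl
Final line 9: mbs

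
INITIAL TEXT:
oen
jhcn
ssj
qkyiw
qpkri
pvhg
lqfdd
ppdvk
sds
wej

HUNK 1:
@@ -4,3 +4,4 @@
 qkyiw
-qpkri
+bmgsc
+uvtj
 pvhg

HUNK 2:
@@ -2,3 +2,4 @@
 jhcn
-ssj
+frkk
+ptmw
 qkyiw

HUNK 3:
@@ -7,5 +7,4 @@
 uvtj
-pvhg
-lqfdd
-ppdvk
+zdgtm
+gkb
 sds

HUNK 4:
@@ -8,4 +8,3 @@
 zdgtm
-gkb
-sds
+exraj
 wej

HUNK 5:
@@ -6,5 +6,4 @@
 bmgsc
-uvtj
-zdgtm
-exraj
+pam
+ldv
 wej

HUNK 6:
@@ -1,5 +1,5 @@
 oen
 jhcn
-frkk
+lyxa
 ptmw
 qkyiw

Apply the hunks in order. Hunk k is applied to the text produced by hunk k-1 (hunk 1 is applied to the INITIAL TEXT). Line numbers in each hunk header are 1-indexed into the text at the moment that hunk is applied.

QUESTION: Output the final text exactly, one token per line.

Hunk 1: at line 4 remove [qpkri] add [bmgsc,uvtj] -> 11 lines: oen jhcn ssj qkyiw bmgsc uvtj pvhg lqfdd ppdvk sds wej
Hunk 2: at line 2 remove [ssj] add [frkk,ptmw] -> 12 lines: oen jhcn frkk ptmw qkyiw bmgsc uvtj pvhg lqfdd ppdvk sds wej
Hunk 3: at line 7 remove [pvhg,lqfdd,ppdvk] add [zdgtm,gkb] -> 11 lines: oen jhcn frkk ptmw qkyiw bmgsc uvtj zdgtm gkb sds wej
Hunk 4: at line 8 remove [gkb,sds] add [exraj] -> 10 lines: oen jhcn frkk ptmw qkyiw bmgsc uvtj zdgtm exraj wej
Hunk 5: at line 6 remove [uvtj,zdgtm,exraj] add [pam,ldv] -> 9 lines: oen jhcn frkk ptmw qkyiw bmgsc pam ldv wej
Hunk 6: at line 1 remove [frkk] add [lyxa] -> 9 lines: oen jhcn lyxa ptmw qkyiw bmgsc pam ldv wej

Answer: oen
jhcn
lyxa
ptmw
qkyiw
bmgsc
pam
ldv
wej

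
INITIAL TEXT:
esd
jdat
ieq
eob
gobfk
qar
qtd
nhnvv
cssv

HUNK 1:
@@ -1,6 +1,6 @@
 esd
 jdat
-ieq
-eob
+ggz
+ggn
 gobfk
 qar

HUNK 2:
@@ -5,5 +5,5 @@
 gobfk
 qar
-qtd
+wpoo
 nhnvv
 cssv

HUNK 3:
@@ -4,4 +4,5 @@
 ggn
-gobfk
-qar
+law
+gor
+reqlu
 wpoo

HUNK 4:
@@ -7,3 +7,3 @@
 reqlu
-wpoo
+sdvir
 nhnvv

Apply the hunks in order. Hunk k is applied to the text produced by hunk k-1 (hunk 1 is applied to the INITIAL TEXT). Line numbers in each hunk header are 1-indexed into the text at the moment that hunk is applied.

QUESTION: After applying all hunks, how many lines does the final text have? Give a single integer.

Hunk 1: at line 1 remove [ieq,eob] add [ggz,ggn] -> 9 lines: esd jdat ggz ggn gobfk qar qtd nhnvv cssv
Hunk 2: at line 5 remove [qtd] add [wpoo] -> 9 lines: esd jdat ggz ggn gobfk qar wpoo nhnvv cssv
Hunk 3: at line 4 remove [gobfk,qar] add [law,gor,reqlu] -> 10 lines: esd jdat ggz ggn law gor reqlu wpoo nhnvv cssv
Hunk 4: at line 7 remove [wpoo] add [sdvir] -> 10 lines: esd jdat ggz ggn law gor reqlu sdvir nhnvv cssv
Final line count: 10

Answer: 10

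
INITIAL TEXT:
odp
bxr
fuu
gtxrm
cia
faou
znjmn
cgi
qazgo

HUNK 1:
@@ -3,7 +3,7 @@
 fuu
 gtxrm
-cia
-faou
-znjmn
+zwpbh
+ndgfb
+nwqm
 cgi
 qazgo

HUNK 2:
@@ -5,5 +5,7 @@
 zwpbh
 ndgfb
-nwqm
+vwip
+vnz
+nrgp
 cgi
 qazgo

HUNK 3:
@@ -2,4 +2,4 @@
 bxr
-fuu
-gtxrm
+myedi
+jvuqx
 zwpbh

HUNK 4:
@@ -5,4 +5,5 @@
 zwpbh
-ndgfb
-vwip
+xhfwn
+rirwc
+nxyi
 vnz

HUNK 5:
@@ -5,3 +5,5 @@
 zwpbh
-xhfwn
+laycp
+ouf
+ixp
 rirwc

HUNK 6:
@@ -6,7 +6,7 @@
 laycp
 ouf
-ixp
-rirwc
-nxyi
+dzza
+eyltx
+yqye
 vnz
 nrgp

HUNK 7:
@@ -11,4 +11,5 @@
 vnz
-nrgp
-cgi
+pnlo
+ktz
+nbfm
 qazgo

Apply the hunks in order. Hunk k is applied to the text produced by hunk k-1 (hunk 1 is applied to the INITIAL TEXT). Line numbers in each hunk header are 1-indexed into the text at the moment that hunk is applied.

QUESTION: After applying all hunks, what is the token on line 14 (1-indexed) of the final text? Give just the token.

Answer: nbfm

Derivation:
Hunk 1: at line 3 remove [cia,faou,znjmn] add [zwpbh,ndgfb,nwqm] -> 9 lines: odp bxr fuu gtxrm zwpbh ndgfb nwqm cgi qazgo
Hunk 2: at line 5 remove [nwqm] add [vwip,vnz,nrgp] -> 11 lines: odp bxr fuu gtxrm zwpbh ndgfb vwip vnz nrgp cgi qazgo
Hunk 3: at line 2 remove [fuu,gtxrm] add [myedi,jvuqx] -> 11 lines: odp bxr myedi jvuqx zwpbh ndgfb vwip vnz nrgp cgi qazgo
Hunk 4: at line 5 remove [ndgfb,vwip] add [xhfwn,rirwc,nxyi] -> 12 lines: odp bxr myedi jvuqx zwpbh xhfwn rirwc nxyi vnz nrgp cgi qazgo
Hunk 5: at line 5 remove [xhfwn] add [laycp,ouf,ixp] -> 14 lines: odp bxr myedi jvuqx zwpbh laycp ouf ixp rirwc nxyi vnz nrgp cgi qazgo
Hunk 6: at line 6 remove [ixp,rirwc,nxyi] add [dzza,eyltx,yqye] -> 14 lines: odp bxr myedi jvuqx zwpbh laycp ouf dzza eyltx yqye vnz nrgp cgi qazgo
Hunk 7: at line 11 remove [nrgp,cgi] add [pnlo,ktz,nbfm] -> 15 lines: odp bxr myedi jvuqx zwpbh laycp ouf dzza eyltx yqye vnz pnlo ktz nbfm qazgo
Final line 14: nbfm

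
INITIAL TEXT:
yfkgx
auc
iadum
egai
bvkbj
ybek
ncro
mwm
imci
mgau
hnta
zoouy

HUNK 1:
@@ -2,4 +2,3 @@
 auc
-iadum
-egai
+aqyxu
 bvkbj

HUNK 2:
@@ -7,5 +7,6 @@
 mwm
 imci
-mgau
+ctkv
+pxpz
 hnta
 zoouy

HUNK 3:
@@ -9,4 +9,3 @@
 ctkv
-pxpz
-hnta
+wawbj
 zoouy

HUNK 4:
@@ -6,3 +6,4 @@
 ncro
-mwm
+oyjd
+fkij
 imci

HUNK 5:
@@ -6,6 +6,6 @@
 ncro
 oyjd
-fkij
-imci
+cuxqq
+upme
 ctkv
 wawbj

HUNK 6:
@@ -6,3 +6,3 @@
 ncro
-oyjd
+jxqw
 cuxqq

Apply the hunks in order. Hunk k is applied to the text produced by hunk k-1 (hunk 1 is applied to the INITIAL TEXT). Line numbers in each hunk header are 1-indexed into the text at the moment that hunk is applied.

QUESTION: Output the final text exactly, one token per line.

Answer: yfkgx
auc
aqyxu
bvkbj
ybek
ncro
jxqw
cuxqq
upme
ctkv
wawbj
zoouy

Derivation:
Hunk 1: at line 2 remove [iadum,egai] add [aqyxu] -> 11 lines: yfkgx auc aqyxu bvkbj ybek ncro mwm imci mgau hnta zoouy
Hunk 2: at line 7 remove [mgau] add [ctkv,pxpz] -> 12 lines: yfkgx auc aqyxu bvkbj ybek ncro mwm imci ctkv pxpz hnta zoouy
Hunk 3: at line 9 remove [pxpz,hnta] add [wawbj] -> 11 lines: yfkgx auc aqyxu bvkbj ybek ncro mwm imci ctkv wawbj zoouy
Hunk 4: at line 6 remove [mwm] add [oyjd,fkij] -> 12 lines: yfkgx auc aqyxu bvkbj ybek ncro oyjd fkij imci ctkv wawbj zoouy
Hunk 5: at line 6 remove [fkij,imci] add [cuxqq,upme] -> 12 lines: yfkgx auc aqyxu bvkbj ybek ncro oyjd cuxqq upme ctkv wawbj zoouy
Hunk 6: at line 6 remove [oyjd] add [jxqw] -> 12 lines: yfkgx auc aqyxu bvkbj ybek ncro jxqw cuxqq upme ctkv wawbj zoouy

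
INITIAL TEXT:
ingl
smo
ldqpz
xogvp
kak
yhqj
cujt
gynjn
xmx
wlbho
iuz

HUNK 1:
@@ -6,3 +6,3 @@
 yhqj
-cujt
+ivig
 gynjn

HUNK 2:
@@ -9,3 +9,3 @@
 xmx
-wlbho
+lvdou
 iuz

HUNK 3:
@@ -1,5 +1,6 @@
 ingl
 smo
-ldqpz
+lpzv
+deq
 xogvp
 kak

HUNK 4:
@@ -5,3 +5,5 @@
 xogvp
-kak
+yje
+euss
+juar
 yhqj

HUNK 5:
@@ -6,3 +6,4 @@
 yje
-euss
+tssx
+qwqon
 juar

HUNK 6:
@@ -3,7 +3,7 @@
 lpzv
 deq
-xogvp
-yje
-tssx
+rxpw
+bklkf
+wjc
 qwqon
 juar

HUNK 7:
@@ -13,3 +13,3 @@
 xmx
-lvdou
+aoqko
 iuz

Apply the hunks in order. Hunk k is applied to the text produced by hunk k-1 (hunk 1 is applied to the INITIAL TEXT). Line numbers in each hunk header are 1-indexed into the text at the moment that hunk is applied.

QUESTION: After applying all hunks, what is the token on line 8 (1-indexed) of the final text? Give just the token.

Hunk 1: at line 6 remove [cujt] add [ivig] -> 11 lines: ingl smo ldqpz xogvp kak yhqj ivig gynjn xmx wlbho iuz
Hunk 2: at line 9 remove [wlbho] add [lvdou] -> 11 lines: ingl smo ldqpz xogvp kak yhqj ivig gynjn xmx lvdou iuz
Hunk 3: at line 1 remove [ldqpz] add [lpzv,deq] -> 12 lines: ingl smo lpzv deq xogvp kak yhqj ivig gynjn xmx lvdou iuz
Hunk 4: at line 5 remove [kak] add [yje,euss,juar] -> 14 lines: ingl smo lpzv deq xogvp yje euss juar yhqj ivig gynjn xmx lvdou iuz
Hunk 5: at line 6 remove [euss] add [tssx,qwqon] -> 15 lines: ingl smo lpzv deq xogvp yje tssx qwqon juar yhqj ivig gynjn xmx lvdou iuz
Hunk 6: at line 3 remove [xogvp,yje,tssx] add [rxpw,bklkf,wjc] -> 15 lines: ingl smo lpzv deq rxpw bklkf wjc qwqon juar yhqj ivig gynjn xmx lvdou iuz
Hunk 7: at line 13 remove [lvdou] add [aoqko] -> 15 lines: ingl smo lpzv deq rxpw bklkf wjc qwqon juar yhqj ivig gynjn xmx aoqko iuz
Final line 8: qwqon

Answer: qwqon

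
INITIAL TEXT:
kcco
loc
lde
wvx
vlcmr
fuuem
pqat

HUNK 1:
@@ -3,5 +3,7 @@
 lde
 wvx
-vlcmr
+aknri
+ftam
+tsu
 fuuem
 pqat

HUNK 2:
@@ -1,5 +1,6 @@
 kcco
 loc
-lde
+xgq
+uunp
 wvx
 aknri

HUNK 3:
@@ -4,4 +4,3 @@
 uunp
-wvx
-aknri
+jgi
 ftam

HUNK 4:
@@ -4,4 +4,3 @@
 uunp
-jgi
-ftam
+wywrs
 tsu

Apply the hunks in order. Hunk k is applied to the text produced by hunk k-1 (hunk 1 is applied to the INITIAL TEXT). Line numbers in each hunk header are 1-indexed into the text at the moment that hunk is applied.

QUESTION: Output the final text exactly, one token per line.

Hunk 1: at line 3 remove [vlcmr] add [aknri,ftam,tsu] -> 9 lines: kcco loc lde wvx aknri ftam tsu fuuem pqat
Hunk 2: at line 1 remove [lde] add [xgq,uunp] -> 10 lines: kcco loc xgq uunp wvx aknri ftam tsu fuuem pqat
Hunk 3: at line 4 remove [wvx,aknri] add [jgi] -> 9 lines: kcco loc xgq uunp jgi ftam tsu fuuem pqat
Hunk 4: at line 4 remove [jgi,ftam] add [wywrs] -> 8 lines: kcco loc xgq uunp wywrs tsu fuuem pqat

Answer: kcco
loc
xgq
uunp
wywrs
tsu
fuuem
pqat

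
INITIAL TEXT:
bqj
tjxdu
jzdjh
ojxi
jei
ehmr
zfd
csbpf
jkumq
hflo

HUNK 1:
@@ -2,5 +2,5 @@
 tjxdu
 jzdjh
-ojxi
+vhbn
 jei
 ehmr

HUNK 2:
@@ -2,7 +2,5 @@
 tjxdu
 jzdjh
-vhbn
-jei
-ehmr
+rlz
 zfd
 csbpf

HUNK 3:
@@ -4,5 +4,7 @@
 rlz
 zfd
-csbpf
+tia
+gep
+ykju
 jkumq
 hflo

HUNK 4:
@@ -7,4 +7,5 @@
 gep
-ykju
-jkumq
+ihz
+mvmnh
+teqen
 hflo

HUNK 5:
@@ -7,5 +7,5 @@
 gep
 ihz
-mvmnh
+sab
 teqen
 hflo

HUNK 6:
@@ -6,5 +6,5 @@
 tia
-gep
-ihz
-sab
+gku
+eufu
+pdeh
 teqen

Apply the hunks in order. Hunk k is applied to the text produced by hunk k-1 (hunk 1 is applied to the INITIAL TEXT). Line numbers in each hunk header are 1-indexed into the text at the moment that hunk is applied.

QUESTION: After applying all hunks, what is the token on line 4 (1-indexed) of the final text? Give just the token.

Answer: rlz

Derivation:
Hunk 1: at line 2 remove [ojxi] add [vhbn] -> 10 lines: bqj tjxdu jzdjh vhbn jei ehmr zfd csbpf jkumq hflo
Hunk 2: at line 2 remove [vhbn,jei,ehmr] add [rlz] -> 8 lines: bqj tjxdu jzdjh rlz zfd csbpf jkumq hflo
Hunk 3: at line 4 remove [csbpf] add [tia,gep,ykju] -> 10 lines: bqj tjxdu jzdjh rlz zfd tia gep ykju jkumq hflo
Hunk 4: at line 7 remove [ykju,jkumq] add [ihz,mvmnh,teqen] -> 11 lines: bqj tjxdu jzdjh rlz zfd tia gep ihz mvmnh teqen hflo
Hunk 5: at line 7 remove [mvmnh] add [sab] -> 11 lines: bqj tjxdu jzdjh rlz zfd tia gep ihz sab teqen hflo
Hunk 6: at line 6 remove [gep,ihz,sab] add [gku,eufu,pdeh] -> 11 lines: bqj tjxdu jzdjh rlz zfd tia gku eufu pdeh teqen hflo
Final line 4: rlz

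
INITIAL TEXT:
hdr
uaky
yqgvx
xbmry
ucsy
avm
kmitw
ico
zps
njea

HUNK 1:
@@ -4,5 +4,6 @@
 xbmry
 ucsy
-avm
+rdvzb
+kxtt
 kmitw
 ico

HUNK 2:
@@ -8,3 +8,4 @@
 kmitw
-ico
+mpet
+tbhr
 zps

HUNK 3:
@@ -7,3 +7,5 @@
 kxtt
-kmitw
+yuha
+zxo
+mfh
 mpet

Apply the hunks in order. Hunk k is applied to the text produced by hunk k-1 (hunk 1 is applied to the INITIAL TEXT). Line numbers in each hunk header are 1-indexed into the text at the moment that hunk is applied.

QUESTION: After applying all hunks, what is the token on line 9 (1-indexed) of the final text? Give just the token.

Answer: zxo

Derivation:
Hunk 1: at line 4 remove [avm] add [rdvzb,kxtt] -> 11 lines: hdr uaky yqgvx xbmry ucsy rdvzb kxtt kmitw ico zps njea
Hunk 2: at line 8 remove [ico] add [mpet,tbhr] -> 12 lines: hdr uaky yqgvx xbmry ucsy rdvzb kxtt kmitw mpet tbhr zps njea
Hunk 3: at line 7 remove [kmitw] add [yuha,zxo,mfh] -> 14 lines: hdr uaky yqgvx xbmry ucsy rdvzb kxtt yuha zxo mfh mpet tbhr zps njea
Final line 9: zxo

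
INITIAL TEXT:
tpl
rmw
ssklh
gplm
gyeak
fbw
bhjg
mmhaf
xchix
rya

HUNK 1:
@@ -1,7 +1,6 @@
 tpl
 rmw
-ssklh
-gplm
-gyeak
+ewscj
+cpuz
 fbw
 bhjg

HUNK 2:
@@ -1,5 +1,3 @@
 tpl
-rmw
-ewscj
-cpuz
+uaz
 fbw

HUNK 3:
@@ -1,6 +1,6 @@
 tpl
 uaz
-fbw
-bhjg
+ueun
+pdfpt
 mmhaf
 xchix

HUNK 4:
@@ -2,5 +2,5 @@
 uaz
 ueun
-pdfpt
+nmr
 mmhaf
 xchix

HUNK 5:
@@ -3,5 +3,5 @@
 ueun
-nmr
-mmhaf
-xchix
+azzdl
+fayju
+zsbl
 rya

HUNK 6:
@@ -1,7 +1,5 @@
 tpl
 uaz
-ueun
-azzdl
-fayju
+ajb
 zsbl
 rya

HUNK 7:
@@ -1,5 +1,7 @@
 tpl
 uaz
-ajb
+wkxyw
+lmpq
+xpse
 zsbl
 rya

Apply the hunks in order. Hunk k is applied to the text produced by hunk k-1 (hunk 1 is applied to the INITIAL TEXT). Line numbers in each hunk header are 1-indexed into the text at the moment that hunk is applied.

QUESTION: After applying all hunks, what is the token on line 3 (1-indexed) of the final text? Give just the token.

Hunk 1: at line 1 remove [ssklh,gplm,gyeak] add [ewscj,cpuz] -> 9 lines: tpl rmw ewscj cpuz fbw bhjg mmhaf xchix rya
Hunk 2: at line 1 remove [rmw,ewscj,cpuz] add [uaz] -> 7 lines: tpl uaz fbw bhjg mmhaf xchix rya
Hunk 3: at line 1 remove [fbw,bhjg] add [ueun,pdfpt] -> 7 lines: tpl uaz ueun pdfpt mmhaf xchix rya
Hunk 4: at line 2 remove [pdfpt] add [nmr] -> 7 lines: tpl uaz ueun nmr mmhaf xchix rya
Hunk 5: at line 3 remove [nmr,mmhaf,xchix] add [azzdl,fayju,zsbl] -> 7 lines: tpl uaz ueun azzdl fayju zsbl rya
Hunk 6: at line 1 remove [ueun,azzdl,fayju] add [ajb] -> 5 lines: tpl uaz ajb zsbl rya
Hunk 7: at line 1 remove [ajb] add [wkxyw,lmpq,xpse] -> 7 lines: tpl uaz wkxyw lmpq xpse zsbl rya
Final line 3: wkxyw

Answer: wkxyw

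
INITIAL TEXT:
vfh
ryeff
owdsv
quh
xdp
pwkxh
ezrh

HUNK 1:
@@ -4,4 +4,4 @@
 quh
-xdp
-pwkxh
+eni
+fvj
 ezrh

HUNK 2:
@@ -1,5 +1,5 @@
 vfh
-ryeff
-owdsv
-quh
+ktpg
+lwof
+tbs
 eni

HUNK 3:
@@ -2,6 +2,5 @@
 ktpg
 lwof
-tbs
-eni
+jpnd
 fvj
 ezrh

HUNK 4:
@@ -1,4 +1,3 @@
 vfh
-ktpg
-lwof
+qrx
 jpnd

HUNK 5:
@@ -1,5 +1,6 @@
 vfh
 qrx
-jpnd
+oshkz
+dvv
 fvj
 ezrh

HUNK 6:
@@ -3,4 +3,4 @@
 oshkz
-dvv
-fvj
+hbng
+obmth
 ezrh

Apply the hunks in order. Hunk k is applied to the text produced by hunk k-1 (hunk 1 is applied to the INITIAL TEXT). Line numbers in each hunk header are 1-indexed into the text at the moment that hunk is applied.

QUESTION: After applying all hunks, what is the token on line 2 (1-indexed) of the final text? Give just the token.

Hunk 1: at line 4 remove [xdp,pwkxh] add [eni,fvj] -> 7 lines: vfh ryeff owdsv quh eni fvj ezrh
Hunk 2: at line 1 remove [ryeff,owdsv,quh] add [ktpg,lwof,tbs] -> 7 lines: vfh ktpg lwof tbs eni fvj ezrh
Hunk 3: at line 2 remove [tbs,eni] add [jpnd] -> 6 lines: vfh ktpg lwof jpnd fvj ezrh
Hunk 4: at line 1 remove [ktpg,lwof] add [qrx] -> 5 lines: vfh qrx jpnd fvj ezrh
Hunk 5: at line 1 remove [jpnd] add [oshkz,dvv] -> 6 lines: vfh qrx oshkz dvv fvj ezrh
Hunk 6: at line 3 remove [dvv,fvj] add [hbng,obmth] -> 6 lines: vfh qrx oshkz hbng obmth ezrh
Final line 2: qrx

Answer: qrx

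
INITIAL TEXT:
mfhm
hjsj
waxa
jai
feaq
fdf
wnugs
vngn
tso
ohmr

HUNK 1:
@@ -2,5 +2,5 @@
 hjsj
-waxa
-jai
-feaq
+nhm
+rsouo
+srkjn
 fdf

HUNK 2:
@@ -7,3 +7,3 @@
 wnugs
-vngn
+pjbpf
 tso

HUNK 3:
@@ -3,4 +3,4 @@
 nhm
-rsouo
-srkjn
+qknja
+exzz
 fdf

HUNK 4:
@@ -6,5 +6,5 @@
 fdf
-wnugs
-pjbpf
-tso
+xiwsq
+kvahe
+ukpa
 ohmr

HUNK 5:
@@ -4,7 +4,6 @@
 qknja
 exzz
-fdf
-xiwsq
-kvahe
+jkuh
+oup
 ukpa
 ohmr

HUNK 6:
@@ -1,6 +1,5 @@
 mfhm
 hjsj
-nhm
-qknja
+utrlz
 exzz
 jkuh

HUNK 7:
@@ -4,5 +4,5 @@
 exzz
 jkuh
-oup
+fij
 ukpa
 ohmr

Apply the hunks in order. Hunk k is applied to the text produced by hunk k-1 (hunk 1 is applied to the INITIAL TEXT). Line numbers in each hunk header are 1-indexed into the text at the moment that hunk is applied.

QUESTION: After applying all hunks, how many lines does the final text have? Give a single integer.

Hunk 1: at line 2 remove [waxa,jai,feaq] add [nhm,rsouo,srkjn] -> 10 lines: mfhm hjsj nhm rsouo srkjn fdf wnugs vngn tso ohmr
Hunk 2: at line 7 remove [vngn] add [pjbpf] -> 10 lines: mfhm hjsj nhm rsouo srkjn fdf wnugs pjbpf tso ohmr
Hunk 3: at line 3 remove [rsouo,srkjn] add [qknja,exzz] -> 10 lines: mfhm hjsj nhm qknja exzz fdf wnugs pjbpf tso ohmr
Hunk 4: at line 6 remove [wnugs,pjbpf,tso] add [xiwsq,kvahe,ukpa] -> 10 lines: mfhm hjsj nhm qknja exzz fdf xiwsq kvahe ukpa ohmr
Hunk 5: at line 4 remove [fdf,xiwsq,kvahe] add [jkuh,oup] -> 9 lines: mfhm hjsj nhm qknja exzz jkuh oup ukpa ohmr
Hunk 6: at line 1 remove [nhm,qknja] add [utrlz] -> 8 lines: mfhm hjsj utrlz exzz jkuh oup ukpa ohmr
Hunk 7: at line 4 remove [oup] add [fij] -> 8 lines: mfhm hjsj utrlz exzz jkuh fij ukpa ohmr
Final line count: 8

Answer: 8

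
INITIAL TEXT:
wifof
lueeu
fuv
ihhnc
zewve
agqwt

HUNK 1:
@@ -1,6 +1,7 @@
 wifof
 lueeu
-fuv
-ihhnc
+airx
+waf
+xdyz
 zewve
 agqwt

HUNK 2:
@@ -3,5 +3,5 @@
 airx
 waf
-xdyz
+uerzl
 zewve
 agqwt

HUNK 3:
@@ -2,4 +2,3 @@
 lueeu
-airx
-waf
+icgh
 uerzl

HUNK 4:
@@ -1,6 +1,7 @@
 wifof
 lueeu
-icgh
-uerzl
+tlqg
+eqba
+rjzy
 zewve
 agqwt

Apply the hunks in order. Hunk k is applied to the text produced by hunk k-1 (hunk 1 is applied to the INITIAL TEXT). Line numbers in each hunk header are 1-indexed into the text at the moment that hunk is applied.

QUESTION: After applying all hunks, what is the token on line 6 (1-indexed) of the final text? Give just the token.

Hunk 1: at line 1 remove [fuv,ihhnc] add [airx,waf,xdyz] -> 7 lines: wifof lueeu airx waf xdyz zewve agqwt
Hunk 2: at line 3 remove [xdyz] add [uerzl] -> 7 lines: wifof lueeu airx waf uerzl zewve agqwt
Hunk 3: at line 2 remove [airx,waf] add [icgh] -> 6 lines: wifof lueeu icgh uerzl zewve agqwt
Hunk 4: at line 1 remove [icgh,uerzl] add [tlqg,eqba,rjzy] -> 7 lines: wifof lueeu tlqg eqba rjzy zewve agqwt
Final line 6: zewve

Answer: zewve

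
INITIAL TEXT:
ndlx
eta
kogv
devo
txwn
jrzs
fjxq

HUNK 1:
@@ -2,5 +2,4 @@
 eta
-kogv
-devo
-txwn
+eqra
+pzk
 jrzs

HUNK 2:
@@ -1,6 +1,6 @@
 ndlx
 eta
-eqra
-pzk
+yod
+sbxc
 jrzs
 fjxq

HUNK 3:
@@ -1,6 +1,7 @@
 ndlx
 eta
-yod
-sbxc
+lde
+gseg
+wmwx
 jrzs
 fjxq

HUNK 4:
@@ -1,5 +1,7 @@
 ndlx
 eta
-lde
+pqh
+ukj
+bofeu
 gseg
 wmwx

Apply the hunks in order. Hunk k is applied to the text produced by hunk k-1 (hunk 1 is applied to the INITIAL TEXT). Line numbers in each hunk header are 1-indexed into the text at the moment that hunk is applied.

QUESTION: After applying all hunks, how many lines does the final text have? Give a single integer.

Answer: 9

Derivation:
Hunk 1: at line 2 remove [kogv,devo,txwn] add [eqra,pzk] -> 6 lines: ndlx eta eqra pzk jrzs fjxq
Hunk 2: at line 1 remove [eqra,pzk] add [yod,sbxc] -> 6 lines: ndlx eta yod sbxc jrzs fjxq
Hunk 3: at line 1 remove [yod,sbxc] add [lde,gseg,wmwx] -> 7 lines: ndlx eta lde gseg wmwx jrzs fjxq
Hunk 4: at line 1 remove [lde] add [pqh,ukj,bofeu] -> 9 lines: ndlx eta pqh ukj bofeu gseg wmwx jrzs fjxq
Final line count: 9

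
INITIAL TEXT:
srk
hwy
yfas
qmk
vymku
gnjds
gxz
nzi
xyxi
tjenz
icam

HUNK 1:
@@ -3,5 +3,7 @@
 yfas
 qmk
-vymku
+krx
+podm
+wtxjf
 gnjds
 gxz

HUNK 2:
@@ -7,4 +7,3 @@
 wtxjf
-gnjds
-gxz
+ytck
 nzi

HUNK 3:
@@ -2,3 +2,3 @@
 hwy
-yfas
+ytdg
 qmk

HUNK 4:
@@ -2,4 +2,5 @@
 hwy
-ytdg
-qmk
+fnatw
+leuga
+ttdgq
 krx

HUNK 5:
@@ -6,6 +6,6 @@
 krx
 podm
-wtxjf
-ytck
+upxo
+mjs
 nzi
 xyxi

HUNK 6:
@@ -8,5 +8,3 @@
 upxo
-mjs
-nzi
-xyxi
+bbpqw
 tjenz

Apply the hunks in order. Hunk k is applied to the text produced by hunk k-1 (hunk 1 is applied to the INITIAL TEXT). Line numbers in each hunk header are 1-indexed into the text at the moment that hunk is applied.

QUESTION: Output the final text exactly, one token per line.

Answer: srk
hwy
fnatw
leuga
ttdgq
krx
podm
upxo
bbpqw
tjenz
icam

Derivation:
Hunk 1: at line 3 remove [vymku] add [krx,podm,wtxjf] -> 13 lines: srk hwy yfas qmk krx podm wtxjf gnjds gxz nzi xyxi tjenz icam
Hunk 2: at line 7 remove [gnjds,gxz] add [ytck] -> 12 lines: srk hwy yfas qmk krx podm wtxjf ytck nzi xyxi tjenz icam
Hunk 3: at line 2 remove [yfas] add [ytdg] -> 12 lines: srk hwy ytdg qmk krx podm wtxjf ytck nzi xyxi tjenz icam
Hunk 4: at line 2 remove [ytdg,qmk] add [fnatw,leuga,ttdgq] -> 13 lines: srk hwy fnatw leuga ttdgq krx podm wtxjf ytck nzi xyxi tjenz icam
Hunk 5: at line 6 remove [wtxjf,ytck] add [upxo,mjs] -> 13 lines: srk hwy fnatw leuga ttdgq krx podm upxo mjs nzi xyxi tjenz icam
Hunk 6: at line 8 remove [mjs,nzi,xyxi] add [bbpqw] -> 11 lines: srk hwy fnatw leuga ttdgq krx podm upxo bbpqw tjenz icam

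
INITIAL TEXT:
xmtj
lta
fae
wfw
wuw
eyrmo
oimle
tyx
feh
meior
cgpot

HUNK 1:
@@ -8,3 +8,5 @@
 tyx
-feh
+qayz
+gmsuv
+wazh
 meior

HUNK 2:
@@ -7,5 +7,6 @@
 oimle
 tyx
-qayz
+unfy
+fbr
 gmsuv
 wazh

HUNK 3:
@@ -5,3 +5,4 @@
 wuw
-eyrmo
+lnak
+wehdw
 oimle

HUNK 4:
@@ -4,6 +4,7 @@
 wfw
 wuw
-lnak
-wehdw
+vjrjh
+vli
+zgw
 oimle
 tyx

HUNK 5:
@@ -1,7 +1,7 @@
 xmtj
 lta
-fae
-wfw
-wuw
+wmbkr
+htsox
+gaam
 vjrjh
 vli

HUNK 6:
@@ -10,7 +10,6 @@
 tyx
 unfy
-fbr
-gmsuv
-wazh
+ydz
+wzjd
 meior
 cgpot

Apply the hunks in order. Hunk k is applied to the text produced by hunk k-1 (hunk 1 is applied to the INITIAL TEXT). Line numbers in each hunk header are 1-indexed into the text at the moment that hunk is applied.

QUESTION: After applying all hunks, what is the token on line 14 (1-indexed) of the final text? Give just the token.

Hunk 1: at line 8 remove [feh] add [qayz,gmsuv,wazh] -> 13 lines: xmtj lta fae wfw wuw eyrmo oimle tyx qayz gmsuv wazh meior cgpot
Hunk 2: at line 7 remove [qayz] add [unfy,fbr] -> 14 lines: xmtj lta fae wfw wuw eyrmo oimle tyx unfy fbr gmsuv wazh meior cgpot
Hunk 3: at line 5 remove [eyrmo] add [lnak,wehdw] -> 15 lines: xmtj lta fae wfw wuw lnak wehdw oimle tyx unfy fbr gmsuv wazh meior cgpot
Hunk 4: at line 4 remove [lnak,wehdw] add [vjrjh,vli,zgw] -> 16 lines: xmtj lta fae wfw wuw vjrjh vli zgw oimle tyx unfy fbr gmsuv wazh meior cgpot
Hunk 5: at line 1 remove [fae,wfw,wuw] add [wmbkr,htsox,gaam] -> 16 lines: xmtj lta wmbkr htsox gaam vjrjh vli zgw oimle tyx unfy fbr gmsuv wazh meior cgpot
Hunk 6: at line 10 remove [fbr,gmsuv,wazh] add [ydz,wzjd] -> 15 lines: xmtj lta wmbkr htsox gaam vjrjh vli zgw oimle tyx unfy ydz wzjd meior cgpot
Final line 14: meior

Answer: meior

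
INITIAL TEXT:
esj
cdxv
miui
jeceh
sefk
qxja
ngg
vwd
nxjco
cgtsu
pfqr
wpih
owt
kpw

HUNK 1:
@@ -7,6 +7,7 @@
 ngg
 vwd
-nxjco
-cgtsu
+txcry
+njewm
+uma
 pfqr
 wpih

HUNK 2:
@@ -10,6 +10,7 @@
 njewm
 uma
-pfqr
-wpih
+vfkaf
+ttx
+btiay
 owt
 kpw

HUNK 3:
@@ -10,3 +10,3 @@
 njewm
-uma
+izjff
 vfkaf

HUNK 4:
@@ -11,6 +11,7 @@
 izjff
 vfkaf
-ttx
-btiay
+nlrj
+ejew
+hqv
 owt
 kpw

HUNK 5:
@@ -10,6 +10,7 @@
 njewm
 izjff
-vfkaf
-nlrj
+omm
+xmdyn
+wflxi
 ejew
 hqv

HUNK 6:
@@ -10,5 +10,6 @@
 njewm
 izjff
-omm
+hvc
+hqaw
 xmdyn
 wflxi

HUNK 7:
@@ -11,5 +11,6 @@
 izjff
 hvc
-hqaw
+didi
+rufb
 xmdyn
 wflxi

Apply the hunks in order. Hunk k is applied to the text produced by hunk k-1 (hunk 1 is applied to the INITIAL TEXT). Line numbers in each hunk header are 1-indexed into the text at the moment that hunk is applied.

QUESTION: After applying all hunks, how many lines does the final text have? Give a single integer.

Answer: 20

Derivation:
Hunk 1: at line 7 remove [nxjco,cgtsu] add [txcry,njewm,uma] -> 15 lines: esj cdxv miui jeceh sefk qxja ngg vwd txcry njewm uma pfqr wpih owt kpw
Hunk 2: at line 10 remove [pfqr,wpih] add [vfkaf,ttx,btiay] -> 16 lines: esj cdxv miui jeceh sefk qxja ngg vwd txcry njewm uma vfkaf ttx btiay owt kpw
Hunk 3: at line 10 remove [uma] add [izjff] -> 16 lines: esj cdxv miui jeceh sefk qxja ngg vwd txcry njewm izjff vfkaf ttx btiay owt kpw
Hunk 4: at line 11 remove [ttx,btiay] add [nlrj,ejew,hqv] -> 17 lines: esj cdxv miui jeceh sefk qxja ngg vwd txcry njewm izjff vfkaf nlrj ejew hqv owt kpw
Hunk 5: at line 10 remove [vfkaf,nlrj] add [omm,xmdyn,wflxi] -> 18 lines: esj cdxv miui jeceh sefk qxja ngg vwd txcry njewm izjff omm xmdyn wflxi ejew hqv owt kpw
Hunk 6: at line 10 remove [omm] add [hvc,hqaw] -> 19 lines: esj cdxv miui jeceh sefk qxja ngg vwd txcry njewm izjff hvc hqaw xmdyn wflxi ejew hqv owt kpw
Hunk 7: at line 11 remove [hqaw] add [didi,rufb] -> 20 lines: esj cdxv miui jeceh sefk qxja ngg vwd txcry njewm izjff hvc didi rufb xmdyn wflxi ejew hqv owt kpw
Final line count: 20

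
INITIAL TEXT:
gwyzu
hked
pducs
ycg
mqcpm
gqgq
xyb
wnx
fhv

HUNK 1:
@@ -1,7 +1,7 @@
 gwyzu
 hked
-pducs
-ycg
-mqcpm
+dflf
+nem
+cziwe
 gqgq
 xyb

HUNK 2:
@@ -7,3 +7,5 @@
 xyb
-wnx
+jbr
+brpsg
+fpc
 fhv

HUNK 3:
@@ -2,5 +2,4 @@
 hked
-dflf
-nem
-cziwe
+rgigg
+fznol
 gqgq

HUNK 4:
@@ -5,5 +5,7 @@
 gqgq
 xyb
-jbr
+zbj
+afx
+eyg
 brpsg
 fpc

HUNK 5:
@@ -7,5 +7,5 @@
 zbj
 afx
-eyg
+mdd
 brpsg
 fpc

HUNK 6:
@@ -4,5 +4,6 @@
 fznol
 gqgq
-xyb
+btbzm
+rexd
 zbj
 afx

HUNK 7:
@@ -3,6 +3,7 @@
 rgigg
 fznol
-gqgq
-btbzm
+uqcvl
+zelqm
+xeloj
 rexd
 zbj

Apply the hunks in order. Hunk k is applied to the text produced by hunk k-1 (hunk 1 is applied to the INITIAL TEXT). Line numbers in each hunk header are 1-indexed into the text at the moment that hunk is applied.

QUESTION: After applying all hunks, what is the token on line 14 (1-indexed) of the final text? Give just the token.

Answer: fhv

Derivation:
Hunk 1: at line 1 remove [pducs,ycg,mqcpm] add [dflf,nem,cziwe] -> 9 lines: gwyzu hked dflf nem cziwe gqgq xyb wnx fhv
Hunk 2: at line 7 remove [wnx] add [jbr,brpsg,fpc] -> 11 lines: gwyzu hked dflf nem cziwe gqgq xyb jbr brpsg fpc fhv
Hunk 3: at line 2 remove [dflf,nem,cziwe] add [rgigg,fznol] -> 10 lines: gwyzu hked rgigg fznol gqgq xyb jbr brpsg fpc fhv
Hunk 4: at line 5 remove [jbr] add [zbj,afx,eyg] -> 12 lines: gwyzu hked rgigg fznol gqgq xyb zbj afx eyg brpsg fpc fhv
Hunk 5: at line 7 remove [eyg] add [mdd] -> 12 lines: gwyzu hked rgigg fznol gqgq xyb zbj afx mdd brpsg fpc fhv
Hunk 6: at line 4 remove [xyb] add [btbzm,rexd] -> 13 lines: gwyzu hked rgigg fznol gqgq btbzm rexd zbj afx mdd brpsg fpc fhv
Hunk 7: at line 3 remove [gqgq,btbzm] add [uqcvl,zelqm,xeloj] -> 14 lines: gwyzu hked rgigg fznol uqcvl zelqm xeloj rexd zbj afx mdd brpsg fpc fhv
Final line 14: fhv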